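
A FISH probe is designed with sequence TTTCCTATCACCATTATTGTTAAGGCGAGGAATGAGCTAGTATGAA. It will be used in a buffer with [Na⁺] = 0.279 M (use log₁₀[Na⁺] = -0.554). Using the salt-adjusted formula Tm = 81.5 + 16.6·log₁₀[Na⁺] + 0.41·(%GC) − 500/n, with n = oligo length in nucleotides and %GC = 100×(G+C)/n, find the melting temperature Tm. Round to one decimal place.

Length n = 46. Counting bases: A=14, T=15, C=7, G=10
G+C = 17, so %GC = 17/46 × 100 = 36.957%
Salt term: 16.6 × (-0.554) = -9.196
GC term: 0.41 × 36.957 = 15.152; length term: −500/46 = −10.87
Tm = 81.5 + (-9.196) + 15.152 − 10.87 = 76.586 → 76.6°C

76.6°C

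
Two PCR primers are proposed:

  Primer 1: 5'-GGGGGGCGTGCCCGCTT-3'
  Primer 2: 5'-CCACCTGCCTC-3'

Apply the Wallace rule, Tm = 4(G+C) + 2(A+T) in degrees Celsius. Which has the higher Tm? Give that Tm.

Primer 1: A+T=3, G+C=14 → Tm = 2(3)+4(14) = 62°C
Primer 2: A+T=3, G+C=8 → Tm = 2(3)+4(8) = 38°C
62°C vs 38°C → primer 1 is higher.

Primer 1, 62°C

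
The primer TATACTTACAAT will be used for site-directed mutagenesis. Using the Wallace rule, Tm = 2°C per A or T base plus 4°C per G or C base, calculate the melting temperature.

28°C

Counting bases: G=0, C=2, T=5, A=5
AT pairs contribute 10, GC pairs contribute 2.
Tm = 2(10) + 4(2) = 20 + 8 = 28°C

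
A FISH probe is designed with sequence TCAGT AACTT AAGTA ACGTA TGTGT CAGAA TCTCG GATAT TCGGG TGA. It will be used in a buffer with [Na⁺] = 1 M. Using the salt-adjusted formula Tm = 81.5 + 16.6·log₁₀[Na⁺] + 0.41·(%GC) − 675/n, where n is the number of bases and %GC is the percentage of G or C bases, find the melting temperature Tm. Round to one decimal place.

83.7°C

Length n = 48. G=12, C=7, T=15, A=14
G+C = 19, so %GC = 19/48 × 100 = 39.583%
Salt term: 16.6 × (0) = 0
GC term: 0.41 × 39.583 = 16.229; length term: −675/48 = −14.062
Tm = 81.5 + (0) + 16.229 − 14.062 = 83.667 → 83.7°C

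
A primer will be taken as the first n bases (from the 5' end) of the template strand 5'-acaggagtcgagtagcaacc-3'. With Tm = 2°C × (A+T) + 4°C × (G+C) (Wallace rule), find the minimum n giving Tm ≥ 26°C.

First 8 bases: ACAGGAGT → Tm = 24°C (< 26°C)
First 9 bases: ACAGGAGTC → Tm = 28°C (≥ 26°C)
Each additional base adds 2°C (A/T) or 4°C (G/C), so Tm is non-decreasing in n; n = 9 is the first length to reach 26°C.

n = 9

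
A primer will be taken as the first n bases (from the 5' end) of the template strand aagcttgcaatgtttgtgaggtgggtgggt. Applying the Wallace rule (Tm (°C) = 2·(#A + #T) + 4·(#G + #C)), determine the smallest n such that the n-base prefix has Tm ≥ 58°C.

n = 21

First 20 bases: AAGCTTGCAATGTTTGTGAG → Tm = 56°C (< 58°C)
First 21 bases: AAGCTTGCAATGTTTGTGAGG → Tm = 60°C (≥ 58°C)
Each additional base adds 2°C (A/T) or 4°C (G/C), so Tm is non-decreasing in n; n = 21 is the first length to reach 58°C.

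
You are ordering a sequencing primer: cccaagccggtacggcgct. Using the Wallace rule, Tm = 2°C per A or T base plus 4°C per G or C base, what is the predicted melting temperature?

66°C

G=6, C=8, A=3, T=2
AT pairs contribute 5, GC pairs contribute 14.
Tm = 4·14 + 2·5 = 56 + 10 = 66°C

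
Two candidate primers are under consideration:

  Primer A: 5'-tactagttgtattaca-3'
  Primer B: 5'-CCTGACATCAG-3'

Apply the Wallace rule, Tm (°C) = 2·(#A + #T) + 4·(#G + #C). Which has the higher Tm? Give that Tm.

Primer A: A+T=12, G+C=4 → Tm = 2(12)+4(4) = 40°C
Primer B: A+T=5, G+C=6 → Tm = 2(5)+4(6) = 34°C
40°C vs 34°C → primer A is higher.

Primer A, 40°C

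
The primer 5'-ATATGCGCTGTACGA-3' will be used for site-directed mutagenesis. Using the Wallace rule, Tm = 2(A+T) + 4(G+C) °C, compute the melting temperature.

44°C

Base counts: A=4, G=4, T=4, C=3
A+T = 8, G+C = 7
Tm = 4·7 + 2·8 = 28 + 16 = 44°C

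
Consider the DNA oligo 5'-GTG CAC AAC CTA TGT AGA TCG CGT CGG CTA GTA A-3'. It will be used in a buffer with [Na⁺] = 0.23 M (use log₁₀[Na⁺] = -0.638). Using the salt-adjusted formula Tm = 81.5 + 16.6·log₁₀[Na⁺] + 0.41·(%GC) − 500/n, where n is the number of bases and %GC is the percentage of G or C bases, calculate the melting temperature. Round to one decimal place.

Length n = 34. A=9, C=8, G=9, T=8
G+C = 17, so %GC = 17/34 × 100 = 50%
Salt term: 16.6 × (-0.638) = -10.591
GC term: 0.41 × 50 = 20.5; length term: −500/34 = −14.706
Tm = 81.5 + (-10.591) + 20.5 − 14.706 = 76.703 → 76.7°C

76.7°C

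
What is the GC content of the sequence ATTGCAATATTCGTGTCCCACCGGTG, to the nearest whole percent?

50%

Scanning the sequence gives C=7, G=6, T=8, A=5.
G+C = 6 + 7 = 13 out of 26 bases
%GC = 13/26 × 100 = 50% ≈ 50%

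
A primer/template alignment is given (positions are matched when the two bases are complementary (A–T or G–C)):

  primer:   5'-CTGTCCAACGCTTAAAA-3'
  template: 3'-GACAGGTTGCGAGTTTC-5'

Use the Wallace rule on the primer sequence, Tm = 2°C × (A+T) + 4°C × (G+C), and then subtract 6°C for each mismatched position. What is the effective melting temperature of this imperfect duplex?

36°C

Primer base counts: A=6, T=4, G=2, C=5 → A+T=10, G+C=7
Perfect-match Tm = 2(10) + 4(7) = 20 + 28 = 48°C
Mismatches (positions where the bases are not complementary): 2 (at positions 13, 17)
Effective Tm = 48 − 2×6 = 48 − 12 = 36°C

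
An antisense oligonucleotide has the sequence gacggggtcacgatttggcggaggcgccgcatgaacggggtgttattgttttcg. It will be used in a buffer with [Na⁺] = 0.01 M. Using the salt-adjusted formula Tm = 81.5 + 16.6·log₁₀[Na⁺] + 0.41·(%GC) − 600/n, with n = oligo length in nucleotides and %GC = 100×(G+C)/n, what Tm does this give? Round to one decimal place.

Length n = 54. Counting bases: A=8, T=14, C=10, G=22
G+C = 32, so %GC = 32/54 × 100 = 59.259%
Salt term: 16.6 × (-2) = -33.2
GC term: 0.41 × 59.259 = 24.296; length term: −600/54 = −11.111
Tm = 81.5 + (-33.2) + 24.296 − 11.111 = 61.485 → 61.5°C

61.5°C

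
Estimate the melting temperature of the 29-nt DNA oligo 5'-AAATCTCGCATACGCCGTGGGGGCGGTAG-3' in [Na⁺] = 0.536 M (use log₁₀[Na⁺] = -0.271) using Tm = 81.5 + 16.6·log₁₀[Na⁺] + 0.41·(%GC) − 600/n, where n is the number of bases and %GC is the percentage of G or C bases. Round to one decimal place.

81.8°C

Length n = 29. G=11, A=6, C=7, T=5
G+C = 18, so %GC = 18/29 × 100 = 62.069%
Salt term: 16.6 × (-0.271) = -4.499
GC term: 0.41 × 62.069 = 25.448; length term: −600/29 = −20.69
Tm = 81.5 + (-4.499) + 25.448 − 20.69 = 81.759 → 81.8°C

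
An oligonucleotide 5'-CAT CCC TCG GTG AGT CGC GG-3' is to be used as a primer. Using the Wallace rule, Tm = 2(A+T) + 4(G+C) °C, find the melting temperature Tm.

Counting bases: G=7, A=2, C=7, T=4
A+T = 6, G+C = 14
Tm = 2×6 + 4×14 = 68°C

68°C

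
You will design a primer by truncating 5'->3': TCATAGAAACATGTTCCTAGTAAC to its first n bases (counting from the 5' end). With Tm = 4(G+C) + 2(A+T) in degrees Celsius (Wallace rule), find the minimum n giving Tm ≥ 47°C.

n = 18

First 17 bases: TCATAGAAACATGTTCC → Tm = 46°C (< 47°C)
First 18 bases: TCATAGAAACATGTTCCT → Tm = 48°C (≥ 47°C)
Since every base adds ≥2°C, Tm only increases with n, so the threshold is first crossed at n = 18.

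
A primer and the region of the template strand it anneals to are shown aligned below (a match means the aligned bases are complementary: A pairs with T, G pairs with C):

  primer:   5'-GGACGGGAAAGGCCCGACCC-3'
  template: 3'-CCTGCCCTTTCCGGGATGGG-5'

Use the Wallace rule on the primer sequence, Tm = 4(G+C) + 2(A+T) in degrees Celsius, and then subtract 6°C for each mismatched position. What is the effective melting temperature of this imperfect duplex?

64°C

Primer base counts: A=5, T=0, G=8, C=7 → A+T=5, G+C=15
Perfect-match Tm = 2(5) + 4(15) = 10 + 60 = 70°C
Mismatches (positions where the bases are not complementary): 1 (at position 16)
Effective Tm = 70 − 1×6 = 70 − 6 = 64°C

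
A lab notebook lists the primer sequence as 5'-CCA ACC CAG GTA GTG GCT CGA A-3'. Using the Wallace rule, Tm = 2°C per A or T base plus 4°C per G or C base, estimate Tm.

70°C

Scanning the sequence gives C=7, A=6, G=6, T=3.
So N_AT = 9 and N_GC = 13.
Tm = 2×9 + 4×13 = 70°C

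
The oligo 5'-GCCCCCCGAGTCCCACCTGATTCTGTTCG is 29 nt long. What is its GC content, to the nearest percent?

Base counts: G=6, C=13, A=3, T=7
G+C = 6 + 13 = 19 out of 29 bases
%GC = 19/29 × 100 = 65.52% ≈ 66%

66%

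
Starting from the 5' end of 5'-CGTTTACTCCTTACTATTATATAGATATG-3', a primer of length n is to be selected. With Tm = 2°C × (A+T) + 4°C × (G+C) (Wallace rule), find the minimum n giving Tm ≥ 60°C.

First 23 bases: CGTTTACTCCTTACTATTATATA → Tm = 58°C (< 60°C)
First 24 bases: CGTTTACTCCTTACTATTATATAG → Tm = 62°C (≥ 60°C)
Each additional base adds 2°C (A/T) or 4°C (G/C), so Tm is non-decreasing in n; n = 24 is the first length to reach 60°C.

n = 24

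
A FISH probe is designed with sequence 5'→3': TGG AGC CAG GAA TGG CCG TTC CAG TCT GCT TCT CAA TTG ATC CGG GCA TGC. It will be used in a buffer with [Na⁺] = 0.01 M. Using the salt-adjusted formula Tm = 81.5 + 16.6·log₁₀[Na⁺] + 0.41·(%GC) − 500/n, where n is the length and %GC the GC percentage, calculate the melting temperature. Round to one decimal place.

61.8°C

Length n = 51. Base counts: G=15, T=13, A=9, C=14
G+C = 29, so %GC = 29/51 × 100 = 56.863%
Salt term: 16.6 × (-2) = -33.2
GC term: 0.41 × 56.863 = 23.314; length term: −500/51 = −9.804
Tm = 81.5 + (-33.2) + 23.314 − 9.804 = 61.81 → 61.8°C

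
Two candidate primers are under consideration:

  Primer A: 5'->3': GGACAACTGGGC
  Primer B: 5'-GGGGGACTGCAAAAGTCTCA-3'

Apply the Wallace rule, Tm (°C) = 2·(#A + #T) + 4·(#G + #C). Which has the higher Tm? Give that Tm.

Primer B, 62°C

Primer A: A+T=4, G+C=8 → Tm = 2(4)+4(8) = 40°C
Primer B: A+T=9, G+C=11 → Tm = 2(9)+4(11) = 62°C
40°C vs 62°C → primer B is higher.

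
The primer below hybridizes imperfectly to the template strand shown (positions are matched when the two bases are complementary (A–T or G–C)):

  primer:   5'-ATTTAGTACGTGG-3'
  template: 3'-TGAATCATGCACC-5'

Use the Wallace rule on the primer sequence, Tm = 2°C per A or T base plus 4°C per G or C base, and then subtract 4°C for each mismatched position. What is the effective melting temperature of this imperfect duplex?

32°C

Primer base counts: A=3, T=5, G=4, C=1 → A+T=8, G+C=5
Perfect-match Tm = 2(8) + 4(5) = 16 + 20 = 36°C
Mismatches (positions where the bases are not complementary): 1 (at position 2)
Effective Tm = 36 − 1×4 = 36 − 4 = 32°C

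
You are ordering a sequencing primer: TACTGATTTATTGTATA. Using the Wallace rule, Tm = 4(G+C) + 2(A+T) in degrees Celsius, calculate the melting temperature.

A=5, G=2, C=1, T=9
So N_AT = 14 and N_GC = 3.
Tm = 2(14) + 4(3) = 28 + 12 = 40°C

40°C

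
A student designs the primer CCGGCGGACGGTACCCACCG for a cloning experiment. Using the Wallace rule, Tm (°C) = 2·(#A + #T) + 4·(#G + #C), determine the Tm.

Scanning the sequence gives A=3, G=7, T=1, C=9.
A+T = 4, G+C = 16
Tm = 4·16 + 2·4 = 64 + 8 = 72°C

72°C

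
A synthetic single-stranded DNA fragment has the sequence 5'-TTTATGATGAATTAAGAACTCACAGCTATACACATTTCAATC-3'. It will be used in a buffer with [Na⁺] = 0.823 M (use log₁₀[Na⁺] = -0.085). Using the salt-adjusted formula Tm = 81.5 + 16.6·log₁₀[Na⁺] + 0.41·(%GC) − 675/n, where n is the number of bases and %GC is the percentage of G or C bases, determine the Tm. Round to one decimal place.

75.7°C

Length n = 42. Base counts: T=14, A=16, C=8, G=4
G+C = 12, so %GC = 12/42 × 100 = 28.571%
Salt term: 16.6 × (-0.085) = -1.411
GC term: 0.41 × 28.571 = 11.714; length term: −675/42 = −16.071
Tm = 81.5 + (-1.411) + 11.714 − 16.071 = 75.732 → 75.7°C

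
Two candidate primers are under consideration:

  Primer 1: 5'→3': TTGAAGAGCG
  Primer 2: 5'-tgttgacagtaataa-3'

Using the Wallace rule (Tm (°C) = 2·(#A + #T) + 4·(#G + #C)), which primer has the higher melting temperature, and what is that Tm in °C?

Primer 1: A+T=5, G+C=5 → Tm = 2(5)+4(5) = 30°C
Primer 2: A+T=11, G+C=4 → Tm = 2(11)+4(4) = 38°C
30°C vs 38°C → primer 2 is higher.

Primer 2, 38°C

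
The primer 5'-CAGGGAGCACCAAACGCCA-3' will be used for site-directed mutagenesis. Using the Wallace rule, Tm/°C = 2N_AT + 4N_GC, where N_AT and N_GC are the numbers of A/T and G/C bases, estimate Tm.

62°C

Scanning the sequence gives A=7, C=7, G=5, T=0.
So N_AT = 7 and N_GC = 12.
Tm = 4·12 + 2·7 = 48 + 14 = 62°C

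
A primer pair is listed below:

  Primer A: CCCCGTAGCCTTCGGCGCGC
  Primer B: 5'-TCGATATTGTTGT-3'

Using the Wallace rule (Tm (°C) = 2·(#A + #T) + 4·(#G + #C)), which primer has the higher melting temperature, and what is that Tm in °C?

Primer A: A+T=4, G+C=16 → Tm = 2(4)+4(16) = 72°C
Primer B: A+T=9, G+C=4 → Tm = 2(9)+4(4) = 34°C
72°C vs 34°C → primer A is higher.

Primer A, 72°C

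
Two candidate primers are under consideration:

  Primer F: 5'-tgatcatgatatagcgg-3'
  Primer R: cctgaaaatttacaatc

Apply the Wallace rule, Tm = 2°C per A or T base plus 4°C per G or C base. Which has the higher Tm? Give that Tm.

Primer F: A+T=10, G+C=7 → Tm = 2(10)+4(7) = 48°C
Primer R: A+T=12, G+C=5 → Tm = 2(12)+4(5) = 44°C
48°C vs 44°C → primer F is higher.

Primer F, 48°C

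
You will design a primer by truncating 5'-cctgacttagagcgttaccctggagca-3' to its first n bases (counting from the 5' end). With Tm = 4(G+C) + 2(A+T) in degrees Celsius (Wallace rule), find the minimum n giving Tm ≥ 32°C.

First 10 bases: CCTGACTTAG → Tm = 30°C (< 32°C)
First 11 bases: CCTGACTTAGA → Tm = 32°C (≥ 32°C)
Each additional base adds 2°C (A/T) or 4°C (G/C), so Tm is non-decreasing in n; n = 11 is the first length to reach 32°C.

n = 11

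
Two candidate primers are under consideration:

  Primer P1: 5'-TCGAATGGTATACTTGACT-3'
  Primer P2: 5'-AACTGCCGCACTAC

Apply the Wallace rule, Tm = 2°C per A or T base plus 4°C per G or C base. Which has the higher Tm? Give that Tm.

Primer P1: A+T=12, G+C=7 → Tm = 2(12)+4(7) = 52°C
Primer P2: A+T=6, G+C=8 → Tm = 2(6)+4(8) = 44°C
52°C vs 44°C → primer P1 is higher.

Primer P1, 52°C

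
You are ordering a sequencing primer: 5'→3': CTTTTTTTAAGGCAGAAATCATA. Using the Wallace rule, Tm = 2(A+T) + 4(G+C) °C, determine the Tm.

Scanning the sequence gives A=8, C=3, G=3, T=9.
AT pairs contribute 17, GC pairs contribute 6.
Tm = 2×17 + 4×6 = 58°C

58°C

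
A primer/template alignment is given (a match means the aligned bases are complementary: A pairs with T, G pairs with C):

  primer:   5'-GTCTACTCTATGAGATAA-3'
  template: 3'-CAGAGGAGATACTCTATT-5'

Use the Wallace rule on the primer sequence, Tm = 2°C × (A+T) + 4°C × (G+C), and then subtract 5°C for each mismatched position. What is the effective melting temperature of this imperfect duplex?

Primer base counts: A=6, T=6, G=3, C=3 → A+T=12, G+C=6
Perfect-match Tm = 2(12) + 4(6) = 24 + 24 = 48°C
Mismatches (positions where the bases are not complementary): 1 (at position 5)
Effective Tm = 48 − 1×5 = 48 − 5 = 43°C

43°C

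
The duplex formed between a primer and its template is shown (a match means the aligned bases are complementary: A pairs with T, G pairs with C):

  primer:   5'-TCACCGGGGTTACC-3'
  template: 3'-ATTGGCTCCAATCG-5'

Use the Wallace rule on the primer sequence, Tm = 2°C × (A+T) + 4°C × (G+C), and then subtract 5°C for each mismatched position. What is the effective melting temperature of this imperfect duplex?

31°C

Primer base counts: A=2, T=3, G=4, C=5 → A+T=5, G+C=9
Perfect-match Tm = 2(5) + 4(9) = 10 + 36 = 46°C
Mismatches (positions where the bases are not complementary): 3 (at positions 2, 7, 13)
Effective Tm = 46 − 3×5 = 46 − 15 = 31°C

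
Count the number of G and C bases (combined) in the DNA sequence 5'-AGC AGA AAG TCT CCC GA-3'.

Scanning the sequence gives C=5, T=2, A=6, G=4.
G+C = 4 + 5 = 9

9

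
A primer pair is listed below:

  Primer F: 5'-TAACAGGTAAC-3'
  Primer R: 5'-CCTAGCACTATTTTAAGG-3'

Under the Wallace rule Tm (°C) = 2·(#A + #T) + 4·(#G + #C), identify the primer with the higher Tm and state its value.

Primer F: A+T=7, G+C=4 → Tm = 2(7)+4(4) = 30°C
Primer R: A+T=11, G+C=7 → Tm = 2(11)+4(7) = 50°C
30°C vs 50°C → primer R is higher.

Primer R, 50°C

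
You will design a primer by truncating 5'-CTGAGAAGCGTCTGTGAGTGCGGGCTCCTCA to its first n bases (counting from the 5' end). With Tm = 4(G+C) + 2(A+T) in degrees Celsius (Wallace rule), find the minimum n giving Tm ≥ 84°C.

First 25 bases: CTGAGAAGCGTCTGTGAGTGCGGGC → Tm = 82°C (< 84°C)
First 26 bases: CTGAGAAGCGTCTGTGAGTGCGGGCT → Tm = 84°C (≥ 84°C)
Each additional base adds 2°C (A/T) or 4°C (G/C), so Tm is non-decreasing in n; n = 26 is the first length to reach 84°C.

n = 26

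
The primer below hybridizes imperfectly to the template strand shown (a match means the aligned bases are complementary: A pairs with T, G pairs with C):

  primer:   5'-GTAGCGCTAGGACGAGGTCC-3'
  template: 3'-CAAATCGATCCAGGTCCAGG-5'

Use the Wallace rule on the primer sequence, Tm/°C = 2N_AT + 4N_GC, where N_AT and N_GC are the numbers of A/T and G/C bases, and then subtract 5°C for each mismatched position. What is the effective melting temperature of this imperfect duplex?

Primer base counts: A=4, T=3, G=8, C=5 → A+T=7, G+C=13
Perfect-match Tm = 2(7) + 4(13) = 14 + 52 = 66°C
Mismatches (positions where the bases are not complementary): 5 (at positions 3, 4, 5, 12, 14)
Effective Tm = 66 − 5×5 = 66 − 25 = 41°C

41°C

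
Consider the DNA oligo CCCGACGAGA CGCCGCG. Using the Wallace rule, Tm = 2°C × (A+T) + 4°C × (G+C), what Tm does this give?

62°C

G=6, T=0, C=8, A=3
AT pairs contribute 3, GC pairs contribute 14.
Tm = 4·14 + 2·3 = 56 + 6 = 62°C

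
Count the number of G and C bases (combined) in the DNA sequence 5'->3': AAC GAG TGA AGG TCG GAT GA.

Scanning the sequence gives T=3, A=7, C=2, G=8.
G+C = 8 + 2 = 10

10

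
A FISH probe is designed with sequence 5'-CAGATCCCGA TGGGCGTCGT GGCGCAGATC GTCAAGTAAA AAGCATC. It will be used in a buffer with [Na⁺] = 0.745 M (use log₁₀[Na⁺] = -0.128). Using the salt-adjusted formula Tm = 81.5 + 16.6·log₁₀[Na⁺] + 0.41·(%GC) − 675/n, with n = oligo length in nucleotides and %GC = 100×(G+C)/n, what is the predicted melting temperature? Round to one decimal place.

Length n = 47. Base counts: G=14, T=8, C=12, A=13
G+C = 26, so %GC = 26/47 × 100 = 55.319%
Salt term: 16.6 × (-0.128) = -2.125
GC term: 0.41 × 55.319 = 22.681; length term: −675/47 = −14.362
Tm = 81.5 + (-2.125) + 22.681 − 14.362 = 87.694 → 87.7°C

87.7°C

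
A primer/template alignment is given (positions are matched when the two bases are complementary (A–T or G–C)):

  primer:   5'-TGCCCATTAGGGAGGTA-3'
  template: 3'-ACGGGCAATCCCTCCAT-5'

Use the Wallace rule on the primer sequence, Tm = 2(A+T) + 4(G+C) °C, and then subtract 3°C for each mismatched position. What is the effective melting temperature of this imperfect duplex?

Primer base counts: A=4, T=4, G=6, C=3 → A+T=8, G+C=9
Perfect-match Tm = 2(8) + 4(9) = 16 + 36 = 52°C
Mismatches (positions where the bases are not complementary): 1 (at position 6)
Effective Tm = 52 − 1×3 = 52 − 3 = 49°C

49°C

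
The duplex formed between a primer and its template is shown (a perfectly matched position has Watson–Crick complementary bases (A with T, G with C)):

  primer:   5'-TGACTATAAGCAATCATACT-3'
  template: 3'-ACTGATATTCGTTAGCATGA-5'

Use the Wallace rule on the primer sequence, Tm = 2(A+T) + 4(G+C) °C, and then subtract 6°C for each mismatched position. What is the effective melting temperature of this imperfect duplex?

46°C

Primer base counts: A=8, T=6, G=2, C=4 → A+T=14, G+C=6
Perfect-match Tm = 2(14) + 4(6) = 28 + 24 = 52°C
Mismatches (positions where the bases are not complementary): 1 (at position 16)
Effective Tm = 52 − 1×6 = 52 − 6 = 46°C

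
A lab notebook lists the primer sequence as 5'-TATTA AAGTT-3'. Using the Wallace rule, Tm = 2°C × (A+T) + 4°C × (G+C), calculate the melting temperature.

Scanning the sequence gives T=5, G=1, C=0, A=4.
AT pairs contribute 9, GC pairs contribute 1.
Tm = 4·1 + 2·9 = 4 + 18 = 22°C

22°C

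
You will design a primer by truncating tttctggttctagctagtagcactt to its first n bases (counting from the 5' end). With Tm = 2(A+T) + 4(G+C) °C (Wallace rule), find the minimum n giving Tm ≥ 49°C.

First 17 bases: TTTCTGGTTCTAGCTAG → Tm = 48°C (< 49°C)
First 18 bases: TTTCTGGTTCTAGCTAGT → Tm = 50°C (≥ 49°C)
Each additional base adds 2°C (A/T) or 4°C (G/C), so Tm is non-decreasing in n; n = 18 is the first length to reach 49°C.

n = 18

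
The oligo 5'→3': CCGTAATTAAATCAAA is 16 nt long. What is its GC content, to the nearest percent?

25%

Base counts: T=4, G=1, C=3, A=8
G+C = 1 + 3 = 4 out of 16 bases
%GC = 4/16 × 100 = 25% ≈ 25%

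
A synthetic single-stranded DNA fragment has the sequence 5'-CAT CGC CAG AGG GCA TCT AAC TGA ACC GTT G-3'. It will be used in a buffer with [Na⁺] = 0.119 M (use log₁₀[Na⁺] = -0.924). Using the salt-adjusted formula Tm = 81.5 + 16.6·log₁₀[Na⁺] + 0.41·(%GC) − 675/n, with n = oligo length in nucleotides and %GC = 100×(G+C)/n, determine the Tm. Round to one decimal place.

66.9°C

Length n = 31. C=9, T=6, G=8, A=8
G+C = 17, so %GC = 17/31 × 100 = 54.839%
Salt term: 16.6 × (-0.924) = -15.338
GC term: 0.41 × 54.839 = 22.484; length term: −675/31 = −21.774
Tm = 81.5 + (-15.338) + 22.484 − 21.774 = 66.872 → 66.9°C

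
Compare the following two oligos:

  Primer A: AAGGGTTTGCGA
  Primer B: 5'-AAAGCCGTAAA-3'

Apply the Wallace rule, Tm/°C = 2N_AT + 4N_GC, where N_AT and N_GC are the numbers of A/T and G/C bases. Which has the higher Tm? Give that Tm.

Primer A, 36°C

Primer A: A+T=6, G+C=6 → Tm = 2(6)+4(6) = 36°C
Primer B: A+T=7, G+C=4 → Tm = 2(7)+4(4) = 30°C
36°C vs 30°C → primer A is higher.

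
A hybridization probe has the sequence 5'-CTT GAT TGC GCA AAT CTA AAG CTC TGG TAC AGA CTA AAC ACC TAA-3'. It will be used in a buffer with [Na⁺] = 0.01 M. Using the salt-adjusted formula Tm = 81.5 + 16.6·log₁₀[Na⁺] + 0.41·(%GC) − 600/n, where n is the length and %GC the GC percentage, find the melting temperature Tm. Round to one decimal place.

Length n = 45. Scanning the sequence gives G=7, T=11, A=16, C=11.
G+C = 18, so %GC = 18/45 × 100 = 40%
Salt term: 16.6 × (-2) = -33.2
GC term: 0.41 × 40 = 16.4; length term: −600/45 = −13.333
Tm = 81.5 + (-33.2) + 16.4 − 13.333 = 51.367 → 51.4°C

51.4°C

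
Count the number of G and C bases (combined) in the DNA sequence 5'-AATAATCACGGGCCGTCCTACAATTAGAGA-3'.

Counting bases: T=6, A=11, G=6, C=7
G+C = 6 + 7 = 13

13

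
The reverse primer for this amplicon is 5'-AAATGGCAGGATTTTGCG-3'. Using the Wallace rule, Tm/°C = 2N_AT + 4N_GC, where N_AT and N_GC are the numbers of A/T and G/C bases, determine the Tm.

52°C

Scanning the sequence gives T=5, A=5, G=6, C=2.
A+T = 10, G+C = 8
Tm = 2×10 + 4×8 = 52°C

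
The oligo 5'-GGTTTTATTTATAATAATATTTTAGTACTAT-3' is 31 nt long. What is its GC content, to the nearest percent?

13%

Counting bases: T=17, A=10, C=1, G=3
G+C = 3 + 1 = 4 out of 31 bases
%GC = 4/31 × 100 = 12.9% ≈ 13%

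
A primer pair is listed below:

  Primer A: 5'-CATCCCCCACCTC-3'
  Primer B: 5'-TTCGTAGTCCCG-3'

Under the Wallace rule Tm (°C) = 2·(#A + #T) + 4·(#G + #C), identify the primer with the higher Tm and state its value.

Primer A, 44°C

Primer A: A+T=4, G+C=9 → Tm = 2(4)+4(9) = 44°C
Primer B: A+T=5, G+C=7 → Tm = 2(5)+4(7) = 38°C
44°C vs 38°C → primer A is higher.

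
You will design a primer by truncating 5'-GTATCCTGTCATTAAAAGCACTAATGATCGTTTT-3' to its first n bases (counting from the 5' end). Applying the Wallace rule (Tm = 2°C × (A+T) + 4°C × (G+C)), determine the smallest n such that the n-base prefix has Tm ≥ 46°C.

First 17 bases: GTATCCTGTCATTAAAA → Tm = 44°C (< 46°C)
First 18 bases: GTATCCTGTCATTAAAAG → Tm = 48°C (≥ 46°C)
Each additional base adds 2°C (A/T) or 4°C (G/C), so Tm is non-decreasing in n; n = 18 is the first length to reach 46°C.

n = 18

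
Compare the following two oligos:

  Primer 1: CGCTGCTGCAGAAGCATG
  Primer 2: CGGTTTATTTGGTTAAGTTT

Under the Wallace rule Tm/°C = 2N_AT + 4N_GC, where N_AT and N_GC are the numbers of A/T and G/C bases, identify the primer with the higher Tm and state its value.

Primer 1: A+T=7, G+C=11 → Tm = 2(7)+4(11) = 58°C
Primer 2: A+T=14, G+C=6 → Tm = 2(14)+4(6) = 52°C
58°C vs 52°C → primer 1 is higher.

Primer 1, 58°C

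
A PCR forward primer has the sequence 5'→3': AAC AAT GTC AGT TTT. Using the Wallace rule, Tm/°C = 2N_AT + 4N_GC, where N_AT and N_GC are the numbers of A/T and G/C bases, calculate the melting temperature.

38°C

Base counts: A=5, C=2, G=2, T=6
AT pairs contribute 11, GC pairs contribute 4.
Tm = 2(11) + 4(4) = 22 + 16 = 38°C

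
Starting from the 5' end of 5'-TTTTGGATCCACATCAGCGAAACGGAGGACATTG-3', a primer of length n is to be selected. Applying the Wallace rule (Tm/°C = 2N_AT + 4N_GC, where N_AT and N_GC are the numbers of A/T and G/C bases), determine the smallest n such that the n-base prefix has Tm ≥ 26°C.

First 9 bases: TTTTGGATC → Tm = 24°C (< 26°C)
First 10 bases: TTTTGGATCC → Tm = 28°C (≥ 26°C)
Each additional base adds 2°C (A/T) or 4°C (G/C), so Tm is non-decreasing in n; n = 10 is the first length to reach 26°C.

n = 10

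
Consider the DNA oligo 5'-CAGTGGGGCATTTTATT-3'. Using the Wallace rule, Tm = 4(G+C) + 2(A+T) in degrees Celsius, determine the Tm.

48°C

Base counts: G=5, A=3, T=7, C=2
A+T = 10, G+C = 7
Tm = 2(10) + 4(7) = 20 + 28 = 48°C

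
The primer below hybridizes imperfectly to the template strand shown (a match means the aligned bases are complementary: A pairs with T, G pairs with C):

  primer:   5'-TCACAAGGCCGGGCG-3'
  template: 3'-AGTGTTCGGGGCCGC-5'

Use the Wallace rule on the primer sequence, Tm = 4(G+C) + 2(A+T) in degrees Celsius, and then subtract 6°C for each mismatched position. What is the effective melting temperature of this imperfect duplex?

40°C

Primer base counts: A=3, T=1, G=6, C=5 → A+T=4, G+C=11
Perfect-match Tm = 2(4) + 4(11) = 8 + 44 = 52°C
Mismatches (positions where the bases are not complementary): 2 (at positions 8, 11)
Effective Tm = 52 − 2×6 = 52 − 12 = 40°C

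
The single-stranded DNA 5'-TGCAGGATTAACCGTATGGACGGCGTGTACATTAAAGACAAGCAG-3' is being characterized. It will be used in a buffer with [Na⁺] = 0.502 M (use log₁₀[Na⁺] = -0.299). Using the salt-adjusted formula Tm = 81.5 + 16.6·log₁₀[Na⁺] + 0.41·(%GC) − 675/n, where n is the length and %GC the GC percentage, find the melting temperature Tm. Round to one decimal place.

Length n = 45. A=15, C=8, G=13, T=9
G+C = 21, so %GC = 21/45 × 100 = 46.667%
Salt term: 16.6 × (-0.299) = -4.963
GC term: 0.41 × 46.667 = 19.133; length term: −675/45 = −15
Tm = 81.5 + (-4.963) + 19.133 − 15 = 80.67 → 80.7°C

80.7°C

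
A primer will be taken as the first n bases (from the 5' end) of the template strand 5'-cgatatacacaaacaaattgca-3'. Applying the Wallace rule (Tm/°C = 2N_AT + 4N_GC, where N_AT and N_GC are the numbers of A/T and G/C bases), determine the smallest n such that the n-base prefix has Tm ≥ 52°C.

First 19 bases: CGATATACACAAACAAATT → Tm = 48°C (< 52°C)
First 20 bases: CGATATACACAAACAAATTG → Tm = 52°C (≥ 52°C)
Each additional base adds 2°C (A/T) or 4°C (G/C), so Tm is non-decreasing in n; n = 20 is the first length to reach 52°C.

n = 20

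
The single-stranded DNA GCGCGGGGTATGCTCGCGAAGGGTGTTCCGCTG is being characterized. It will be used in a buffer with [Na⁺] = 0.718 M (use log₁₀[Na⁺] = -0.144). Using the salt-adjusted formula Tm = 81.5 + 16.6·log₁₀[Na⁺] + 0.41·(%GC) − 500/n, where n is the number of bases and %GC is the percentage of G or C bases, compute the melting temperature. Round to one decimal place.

92.5°C

Length n = 33. Scanning the sequence gives C=8, G=15, T=7, A=3.
G+C = 23, so %GC = 23/33 × 100 = 69.697%
Salt term: 16.6 × (-0.144) = -2.39
GC term: 0.41 × 69.697 = 28.576; length term: −500/33 = −15.152
Tm = 81.5 + (-2.39) + 28.576 − 15.152 = 92.534 → 92.5°C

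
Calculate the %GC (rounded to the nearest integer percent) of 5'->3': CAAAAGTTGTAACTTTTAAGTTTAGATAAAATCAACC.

A=16, G=4, C=5, T=12
G+C = 4 + 5 = 9 out of 37 bases
%GC = 9/37 × 100 = 24.32% ≈ 24%

24%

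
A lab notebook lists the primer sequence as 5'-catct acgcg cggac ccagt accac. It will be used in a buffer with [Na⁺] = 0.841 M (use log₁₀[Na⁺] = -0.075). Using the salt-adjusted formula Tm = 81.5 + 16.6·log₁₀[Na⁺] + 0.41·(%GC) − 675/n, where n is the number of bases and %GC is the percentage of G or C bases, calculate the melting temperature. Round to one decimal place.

Length n = 25. Counting bases: C=11, G=5, A=6, T=3
G+C = 16, so %GC = 16/25 × 100 = 64%
Salt term: 16.6 × (-0.075) = -1.245
GC term: 0.41 × 64 = 26.24; length term: −675/25 = −27
Tm = 81.5 + (-1.245) + 26.24 − 27 = 79.495 → 79.5°C

79.5°C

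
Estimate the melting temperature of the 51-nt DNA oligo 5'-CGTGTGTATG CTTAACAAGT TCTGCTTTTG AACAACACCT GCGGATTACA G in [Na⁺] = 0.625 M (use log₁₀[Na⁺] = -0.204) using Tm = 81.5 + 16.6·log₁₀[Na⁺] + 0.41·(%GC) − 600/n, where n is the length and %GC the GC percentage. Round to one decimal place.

Length n = 51. A=13, G=11, T=16, C=11
G+C = 22, so %GC = 22/51 × 100 = 43.137%
Salt term: 16.6 × (-0.204) = -3.386
GC term: 0.41 × 43.137 = 17.686; length term: −600/51 = −11.765
Tm = 81.5 + (-3.386) + 17.686 − 11.765 = 84.035 → 84.0°C

84.0°C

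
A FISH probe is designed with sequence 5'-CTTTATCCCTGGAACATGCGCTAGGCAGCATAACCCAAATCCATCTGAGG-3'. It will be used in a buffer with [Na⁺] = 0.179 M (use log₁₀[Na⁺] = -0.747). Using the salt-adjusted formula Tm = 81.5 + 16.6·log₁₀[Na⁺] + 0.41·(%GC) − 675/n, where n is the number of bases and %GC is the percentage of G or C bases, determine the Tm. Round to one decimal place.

76.1°C

Length n = 50. C=15, T=11, A=14, G=10
G+C = 25, so %GC = 25/50 × 100 = 50%
Salt term: 16.6 × (-0.747) = -12.4
GC term: 0.41 × 50 = 20.5; length term: −675/50 = −13.5
Tm = 81.5 + (-12.4) + 20.5 − 13.5 = 76.1 → 76.1°C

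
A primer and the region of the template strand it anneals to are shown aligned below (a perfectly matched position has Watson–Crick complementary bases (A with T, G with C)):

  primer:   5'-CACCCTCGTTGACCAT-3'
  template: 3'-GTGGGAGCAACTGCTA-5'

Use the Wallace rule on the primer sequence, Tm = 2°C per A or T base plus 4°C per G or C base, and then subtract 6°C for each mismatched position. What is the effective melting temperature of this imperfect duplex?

44°C

Primer base counts: A=3, T=4, G=2, C=7 → A+T=7, G+C=9
Perfect-match Tm = 2(7) + 4(9) = 14 + 36 = 50°C
Mismatches (positions where the bases are not complementary): 1 (at position 14)
Effective Tm = 50 − 1×6 = 50 − 6 = 44°C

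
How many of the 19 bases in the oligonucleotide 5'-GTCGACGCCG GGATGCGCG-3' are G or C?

15

Counting bases: T=2, C=6, G=9, A=2
Total G or C: 9 + 6 = 15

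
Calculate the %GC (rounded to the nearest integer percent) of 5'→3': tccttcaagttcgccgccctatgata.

50%

G=4, C=9, A=5, T=8
G+C = 4 + 9 = 13 out of 26 bases
%GC = 13/26 × 100 = 50% ≈ 50%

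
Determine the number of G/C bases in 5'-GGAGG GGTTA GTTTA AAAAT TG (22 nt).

8

Scanning the sequence gives A=7, C=0, G=8, T=7.
G+C = 8 + 0 = 8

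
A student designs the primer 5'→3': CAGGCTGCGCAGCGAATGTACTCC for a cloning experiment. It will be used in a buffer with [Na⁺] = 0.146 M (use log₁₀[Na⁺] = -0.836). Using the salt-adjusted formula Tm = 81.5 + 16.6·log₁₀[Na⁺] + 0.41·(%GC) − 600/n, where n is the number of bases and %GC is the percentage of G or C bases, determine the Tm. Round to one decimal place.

68.2°C

Length n = 24. Counting bases: A=5, C=8, T=4, G=7
G+C = 15, so %GC = 15/24 × 100 = 62.5%
Salt term: 16.6 × (-0.836) = -13.878
GC term: 0.41 × 62.5 = 25.625; length term: −600/24 = −25
Tm = 81.5 + (-13.878) + 25.625 − 25 = 68.247 → 68.2°C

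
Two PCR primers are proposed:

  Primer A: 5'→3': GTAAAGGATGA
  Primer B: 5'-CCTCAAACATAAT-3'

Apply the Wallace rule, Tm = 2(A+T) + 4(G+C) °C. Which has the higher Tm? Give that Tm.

Primer A: A+T=7, G+C=4 → Tm = 2(7)+4(4) = 30°C
Primer B: A+T=9, G+C=4 → Tm = 2(9)+4(4) = 34°C
30°C vs 34°C → primer B is higher.

Primer B, 34°C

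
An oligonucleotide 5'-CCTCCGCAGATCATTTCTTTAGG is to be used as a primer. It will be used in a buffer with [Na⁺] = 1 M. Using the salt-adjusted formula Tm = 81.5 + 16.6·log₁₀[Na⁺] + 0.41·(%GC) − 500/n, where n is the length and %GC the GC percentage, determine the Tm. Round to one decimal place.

79.4°C

Length n = 23. A=4, C=7, T=8, G=4
G+C = 11, so %GC = 11/23 × 100 = 47.826%
Salt term: 16.6 × (0) = 0
GC term: 0.41 × 47.826 = 19.609; length term: −500/23 = −21.739
Tm = 81.5 + (0) + 19.609 − 21.739 = 79.37 → 79.4°C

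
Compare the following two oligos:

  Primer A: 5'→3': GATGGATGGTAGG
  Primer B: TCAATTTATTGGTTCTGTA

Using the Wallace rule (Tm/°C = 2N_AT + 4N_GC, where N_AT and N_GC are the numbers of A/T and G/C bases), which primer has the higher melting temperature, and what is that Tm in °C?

Primer B, 48°C

Primer A: A+T=6, G+C=7 → Tm = 2(6)+4(7) = 40°C
Primer B: A+T=14, G+C=5 → Tm = 2(14)+4(5) = 48°C
40°C vs 48°C → primer B is higher.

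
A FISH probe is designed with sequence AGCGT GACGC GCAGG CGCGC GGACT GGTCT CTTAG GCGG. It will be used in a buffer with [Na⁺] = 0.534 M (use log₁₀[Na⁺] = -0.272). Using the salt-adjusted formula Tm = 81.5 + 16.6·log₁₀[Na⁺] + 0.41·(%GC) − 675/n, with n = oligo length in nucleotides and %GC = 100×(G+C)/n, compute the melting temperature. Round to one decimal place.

Length n = 39. Base counts: T=6, G=17, C=11, A=5
G+C = 28, so %GC = 28/39 × 100 = 71.795%
Salt term: 16.6 × (-0.272) = -4.515
GC term: 0.41 × 71.795 = 29.436; length term: −675/39 = −17.308
Tm = 81.5 + (-4.515) + 29.436 − 17.308 = 89.113 → 89.1°C

89.1°C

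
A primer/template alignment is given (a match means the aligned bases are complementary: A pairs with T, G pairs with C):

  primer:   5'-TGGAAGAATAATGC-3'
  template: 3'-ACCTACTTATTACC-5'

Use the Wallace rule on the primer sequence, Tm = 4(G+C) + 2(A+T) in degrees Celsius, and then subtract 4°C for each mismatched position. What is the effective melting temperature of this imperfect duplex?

30°C

Primer base counts: A=6, T=3, G=4, C=1 → A+T=9, G+C=5
Perfect-match Tm = 2(9) + 4(5) = 18 + 20 = 38°C
Mismatches (positions where the bases are not complementary): 2 (at positions 5, 14)
Effective Tm = 38 − 2×4 = 38 − 8 = 30°C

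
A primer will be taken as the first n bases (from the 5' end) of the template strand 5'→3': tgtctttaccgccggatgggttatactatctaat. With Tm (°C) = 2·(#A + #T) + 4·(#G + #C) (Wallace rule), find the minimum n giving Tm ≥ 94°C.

n = 33

First 32 bases: TGTCTTTACCGCCGGATGGGTTATACTATCTA → Tm = 92°C (< 94°C)
First 33 bases: TGTCTTTACCGCCGGATGGGTTATACTATCTAA → Tm = 94°C (≥ 94°C)
Since every base adds ≥2°C, Tm only increases with n, so the threshold is first crossed at n = 33.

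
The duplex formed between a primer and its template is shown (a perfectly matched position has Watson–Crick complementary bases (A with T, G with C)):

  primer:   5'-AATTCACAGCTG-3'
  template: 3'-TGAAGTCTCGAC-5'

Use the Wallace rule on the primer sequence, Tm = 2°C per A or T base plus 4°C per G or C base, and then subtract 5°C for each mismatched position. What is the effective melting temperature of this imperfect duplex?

24°C

Primer base counts: A=4, T=3, G=2, C=3 → A+T=7, G+C=5
Perfect-match Tm = 2(7) + 4(5) = 14 + 20 = 34°C
Mismatches (positions where the bases are not complementary): 2 (at positions 2, 7)
Effective Tm = 34 − 2×5 = 34 − 10 = 24°C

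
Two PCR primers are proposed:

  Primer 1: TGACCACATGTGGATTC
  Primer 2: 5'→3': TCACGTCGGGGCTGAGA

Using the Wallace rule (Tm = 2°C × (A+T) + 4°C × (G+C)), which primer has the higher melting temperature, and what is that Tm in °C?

Primer 1: A+T=9, G+C=8 → Tm = 2(9)+4(8) = 50°C
Primer 2: A+T=6, G+C=11 → Tm = 2(6)+4(11) = 56°C
50°C vs 56°C → primer 2 is higher.

Primer 2, 56°C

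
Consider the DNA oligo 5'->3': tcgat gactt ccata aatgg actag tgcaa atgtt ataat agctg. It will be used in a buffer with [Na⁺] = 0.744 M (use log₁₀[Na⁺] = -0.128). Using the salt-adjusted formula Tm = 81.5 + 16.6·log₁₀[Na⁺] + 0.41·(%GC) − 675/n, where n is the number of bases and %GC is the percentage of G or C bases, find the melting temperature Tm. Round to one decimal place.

79.0°C

Length n = 45. Scanning the sequence gives A=15, C=7, G=9, T=14.
G+C = 16, so %GC = 16/45 × 100 = 35.556%
Salt term: 16.6 × (-0.128) = -2.125
GC term: 0.41 × 35.556 = 14.578; length term: −675/45 = −15
Tm = 81.5 + (-2.125) + 14.578 − 15 = 78.953 → 79.0°C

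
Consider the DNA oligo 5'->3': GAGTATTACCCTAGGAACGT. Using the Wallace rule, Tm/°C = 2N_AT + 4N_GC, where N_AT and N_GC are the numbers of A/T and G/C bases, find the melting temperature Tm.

Scanning the sequence gives G=5, T=5, C=4, A=6.
A+T = 11, G+C = 9
Tm = 4·9 + 2·11 = 36 + 22 = 58°C

58°C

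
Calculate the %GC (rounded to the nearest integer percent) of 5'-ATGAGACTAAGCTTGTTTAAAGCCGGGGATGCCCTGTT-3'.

Scanning the sequence gives T=11, C=7, A=9, G=11.
G+C = 11 + 7 = 18 out of 38 bases
%GC = 18/38 × 100 = 47.37% ≈ 47%

47%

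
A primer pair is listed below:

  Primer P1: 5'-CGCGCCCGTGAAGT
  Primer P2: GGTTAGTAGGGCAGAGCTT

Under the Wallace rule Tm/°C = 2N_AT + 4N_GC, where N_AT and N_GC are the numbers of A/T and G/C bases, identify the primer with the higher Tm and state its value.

Primer P1: A+T=4, G+C=10 → Tm = 2(4)+4(10) = 48°C
Primer P2: A+T=9, G+C=10 → Tm = 2(9)+4(10) = 58°C
48°C vs 58°C → primer P2 is higher.

Primer P2, 58°C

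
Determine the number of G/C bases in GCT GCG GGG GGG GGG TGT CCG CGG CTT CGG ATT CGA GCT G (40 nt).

Base counts: C=9, G=21, A=2, T=8
G+C = 21 + 9 = 30

30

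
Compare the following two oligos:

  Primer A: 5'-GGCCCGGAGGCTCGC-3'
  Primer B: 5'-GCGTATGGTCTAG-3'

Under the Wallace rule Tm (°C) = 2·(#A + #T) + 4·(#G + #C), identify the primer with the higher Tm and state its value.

Primer A, 56°C

Primer A: A+T=2, G+C=13 → Tm = 2(2)+4(13) = 56°C
Primer B: A+T=6, G+C=7 → Tm = 2(6)+4(7) = 40°C
56°C vs 40°C → primer A is higher.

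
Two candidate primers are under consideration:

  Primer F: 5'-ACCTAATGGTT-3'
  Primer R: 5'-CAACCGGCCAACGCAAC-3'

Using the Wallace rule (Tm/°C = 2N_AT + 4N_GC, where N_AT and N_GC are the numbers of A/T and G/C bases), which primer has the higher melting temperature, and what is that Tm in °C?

Primer R, 56°C

Primer F: A+T=7, G+C=4 → Tm = 2(7)+4(4) = 30°C
Primer R: A+T=6, G+C=11 → Tm = 2(6)+4(11) = 56°C
30°C vs 56°C → primer R is higher.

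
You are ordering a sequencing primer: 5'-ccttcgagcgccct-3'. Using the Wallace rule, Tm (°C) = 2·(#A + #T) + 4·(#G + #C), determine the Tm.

48°C

Counting bases: T=3, G=3, A=1, C=7
AT pairs contribute 4, GC pairs contribute 10.
Tm = 2×4 + 4×10 = 48°C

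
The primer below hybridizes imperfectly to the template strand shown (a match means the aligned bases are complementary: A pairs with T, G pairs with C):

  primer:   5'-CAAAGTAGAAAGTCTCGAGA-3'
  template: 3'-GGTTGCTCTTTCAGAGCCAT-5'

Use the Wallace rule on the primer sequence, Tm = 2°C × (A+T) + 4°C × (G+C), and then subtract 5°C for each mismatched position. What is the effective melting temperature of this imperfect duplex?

31°C

Primer base counts: A=9, T=3, G=5, C=3 → A+T=12, G+C=8
Perfect-match Tm = 2(12) + 4(8) = 24 + 32 = 56°C
Mismatches (positions where the bases are not complementary): 5 (at positions 2, 5, 6, 18, 19)
Effective Tm = 56 − 5×5 = 56 − 25 = 31°C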